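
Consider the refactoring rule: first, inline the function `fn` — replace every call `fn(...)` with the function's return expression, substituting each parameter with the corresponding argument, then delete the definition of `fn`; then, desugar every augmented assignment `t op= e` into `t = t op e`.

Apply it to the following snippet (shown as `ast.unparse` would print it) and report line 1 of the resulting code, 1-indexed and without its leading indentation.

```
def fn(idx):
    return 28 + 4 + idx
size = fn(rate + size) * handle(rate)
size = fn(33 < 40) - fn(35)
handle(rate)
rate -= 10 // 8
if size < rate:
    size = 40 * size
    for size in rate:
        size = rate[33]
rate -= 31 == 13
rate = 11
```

Transformed code:
size = (28 + 4 + (rate + size)) * handle(rate)
size = 28 + 4 + (33 < 40) - (28 + 4 + 35)
handle(rate)
rate = rate - 10 // 8
if size < rate:
    size = 40 * size
    for size in rate:
        size = rate[33]
rate = rate - (31 == 13)
rate = 11

size = (28 + 4 + (rate + size)) * handle(rate)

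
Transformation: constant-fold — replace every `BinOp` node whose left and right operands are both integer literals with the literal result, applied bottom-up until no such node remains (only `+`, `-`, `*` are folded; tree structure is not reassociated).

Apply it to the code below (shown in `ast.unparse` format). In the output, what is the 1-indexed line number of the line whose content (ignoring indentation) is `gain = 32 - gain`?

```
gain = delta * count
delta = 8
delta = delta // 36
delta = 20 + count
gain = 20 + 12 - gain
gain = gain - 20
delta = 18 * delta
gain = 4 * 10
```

5

Transformed code:
gain = delta * count
delta = 8
delta = delta // 36
delta = 20 + count
gain = 32 - gain
gain = gain - 20
delta = 18 * delta
gain = 40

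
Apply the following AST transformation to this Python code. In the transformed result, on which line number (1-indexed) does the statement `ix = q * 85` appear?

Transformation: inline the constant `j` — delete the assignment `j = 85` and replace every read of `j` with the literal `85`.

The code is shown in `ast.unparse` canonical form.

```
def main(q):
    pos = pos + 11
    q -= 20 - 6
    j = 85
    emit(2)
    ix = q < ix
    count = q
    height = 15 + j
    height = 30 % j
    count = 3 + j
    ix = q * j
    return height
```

Transformed code:
def main(q):
    pos = pos + 11
    q -= 20 - 6
    emit(2)
    ix = q < ix
    count = q
    height = 15 + 85
    height = 30 % 85
    count = 3 + 85
    ix = q * 85
    return height

10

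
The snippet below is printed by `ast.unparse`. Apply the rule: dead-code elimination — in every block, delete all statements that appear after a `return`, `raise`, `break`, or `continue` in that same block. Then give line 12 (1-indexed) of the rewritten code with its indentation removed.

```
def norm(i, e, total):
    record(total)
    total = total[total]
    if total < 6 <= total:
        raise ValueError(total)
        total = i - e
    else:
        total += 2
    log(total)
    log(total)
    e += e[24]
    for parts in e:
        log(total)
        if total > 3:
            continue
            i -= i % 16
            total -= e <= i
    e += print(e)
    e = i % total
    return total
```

log(total)

Transformed code:
def norm(i, e, total):
    record(total)
    total = total[total]
    if total < 6 <= total:
        raise ValueError(total)
    else:
        total += 2
    log(total)
    log(total)
    e += e[24]
    for parts in e:
        log(total)
        if total > 3:
            continue
    e += print(e)
    e = i % total
    return total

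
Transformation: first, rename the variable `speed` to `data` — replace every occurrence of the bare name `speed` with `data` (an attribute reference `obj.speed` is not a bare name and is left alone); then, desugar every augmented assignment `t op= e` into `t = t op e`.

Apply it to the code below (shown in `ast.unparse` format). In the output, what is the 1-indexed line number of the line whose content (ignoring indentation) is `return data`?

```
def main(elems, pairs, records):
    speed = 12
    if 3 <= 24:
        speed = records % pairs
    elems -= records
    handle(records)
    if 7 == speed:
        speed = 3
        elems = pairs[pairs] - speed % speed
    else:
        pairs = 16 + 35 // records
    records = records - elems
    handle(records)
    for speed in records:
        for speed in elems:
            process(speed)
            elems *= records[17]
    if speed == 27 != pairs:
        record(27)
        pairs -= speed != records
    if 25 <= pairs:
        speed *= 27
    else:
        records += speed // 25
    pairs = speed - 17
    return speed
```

Transformed code:
def main(elems, pairs, records):
    data = 12
    if 3 <= 24:
        data = records % pairs
    elems = elems - records
    handle(records)
    if 7 == data:
        data = 3
        elems = pairs[pairs] - data % data
    else:
        pairs = 16 + 35 // records
    records = records - elems
    handle(records)
    for data in records:
        for data in elems:
            process(data)
            elems = elems * records[17]
    if data == 27 != pairs:
        record(27)
        pairs = pairs - (data != records)
    if 25 <= pairs:
        data = data * 27
    else:
        records = records + data // 25
    pairs = data - 17
    return data

26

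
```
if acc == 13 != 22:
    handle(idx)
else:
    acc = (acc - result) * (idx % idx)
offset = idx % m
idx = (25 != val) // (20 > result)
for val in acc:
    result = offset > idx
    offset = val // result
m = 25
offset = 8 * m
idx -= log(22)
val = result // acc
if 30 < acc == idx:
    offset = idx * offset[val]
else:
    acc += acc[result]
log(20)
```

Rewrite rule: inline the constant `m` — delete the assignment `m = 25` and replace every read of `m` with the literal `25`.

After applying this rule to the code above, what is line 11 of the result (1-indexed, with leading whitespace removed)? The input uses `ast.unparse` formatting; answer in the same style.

idx -= log(22)

Transformed code:
if acc == 13 != 22:
    handle(idx)
else:
    acc = (acc - result) * (idx % idx)
offset = idx % 25
idx = (25 != val) // (20 > result)
for val in acc:
    result = offset > idx
    offset = val // result
offset = 8 * 25
idx -= log(22)
val = result // acc
if 30 < acc == idx:
    offset = idx * offset[val]
else:
    acc += acc[result]
log(20)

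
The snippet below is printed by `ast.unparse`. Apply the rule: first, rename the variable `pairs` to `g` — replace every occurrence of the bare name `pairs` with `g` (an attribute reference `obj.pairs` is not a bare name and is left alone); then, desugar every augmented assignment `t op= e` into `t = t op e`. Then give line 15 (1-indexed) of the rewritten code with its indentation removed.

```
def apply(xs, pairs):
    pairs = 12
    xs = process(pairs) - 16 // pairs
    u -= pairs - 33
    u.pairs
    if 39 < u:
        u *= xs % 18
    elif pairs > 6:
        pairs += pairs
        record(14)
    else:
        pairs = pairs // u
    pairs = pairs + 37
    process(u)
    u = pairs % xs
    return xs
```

u = g % xs

Transformed code:
def apply(xs, g):
    g = 12
    xs = process(g) - 16 // g
    u = u - (g - 33)
    u.pairs
    if 39 < u:
        u = u * (xs % 18)
    elif g > 6:
        g = g + g
        record(14)
    else:
        g = g // u
    g = g + 37
    process(u)
    u = g % xs
    return xs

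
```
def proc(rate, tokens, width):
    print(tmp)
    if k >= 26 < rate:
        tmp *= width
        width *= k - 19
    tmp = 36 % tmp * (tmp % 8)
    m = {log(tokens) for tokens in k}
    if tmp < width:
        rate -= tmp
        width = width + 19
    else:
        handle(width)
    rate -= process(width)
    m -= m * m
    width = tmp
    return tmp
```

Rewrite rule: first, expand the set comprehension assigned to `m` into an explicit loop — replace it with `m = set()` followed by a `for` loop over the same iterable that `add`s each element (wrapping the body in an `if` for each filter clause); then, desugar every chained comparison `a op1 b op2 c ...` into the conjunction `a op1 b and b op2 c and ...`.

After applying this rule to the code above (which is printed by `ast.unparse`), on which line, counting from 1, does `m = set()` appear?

7

Transformed code:
def proc(rate, tokens, width):
    print(tmp)
    if k >= 26 and 26 < rate:
        tmp *= width
        width *= k - 19
    tmp = 36 % tmp * (tmp % 8)
    m = set()
    for tokens in k:
        m.add(log(tokens))
    if tmp < width:
        rate -= tmp
        width = width + 19
    else:
        handle(width)
    rate -= process(width)
    m -= m * m
    width = tmp
    return tmp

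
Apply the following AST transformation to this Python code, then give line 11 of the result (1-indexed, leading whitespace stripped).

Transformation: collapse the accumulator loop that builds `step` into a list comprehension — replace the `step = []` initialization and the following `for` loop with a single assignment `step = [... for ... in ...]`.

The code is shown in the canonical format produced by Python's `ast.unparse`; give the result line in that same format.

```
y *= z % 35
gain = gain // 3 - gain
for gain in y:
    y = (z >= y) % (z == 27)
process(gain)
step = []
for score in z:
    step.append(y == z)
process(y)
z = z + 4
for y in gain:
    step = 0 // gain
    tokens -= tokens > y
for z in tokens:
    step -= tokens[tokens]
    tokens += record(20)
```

tokens -= tokens > y

Transformed code:
y *= z % 35
gain = gain // 3 - gain
for gain in y:
    y = (z >= y) % (z == 27)
process(gain)
step = [y == z for score in z]
process(y)
z = z + 4
for y in gain:
    step = 0 // gain
    tokens -= tokens > y
for z in tokens:
    step -= tokens[tokens]
    tokens += record(20)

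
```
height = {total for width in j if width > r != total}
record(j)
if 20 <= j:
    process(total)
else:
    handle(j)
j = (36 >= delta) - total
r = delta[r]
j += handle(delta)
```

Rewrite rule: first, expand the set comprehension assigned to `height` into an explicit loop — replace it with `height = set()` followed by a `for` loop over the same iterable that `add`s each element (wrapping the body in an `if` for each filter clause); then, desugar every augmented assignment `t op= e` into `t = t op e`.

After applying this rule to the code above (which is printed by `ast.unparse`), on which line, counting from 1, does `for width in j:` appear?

2

Transformed code:
height = set()
for width in j:
    if width > r != total:
        height.add(total)
record(j)
if 20 <= j:
    process(total)
else:
    handle(j)
j = (36 >= delta) - total
r = delta[r]
j = j + handle(delta)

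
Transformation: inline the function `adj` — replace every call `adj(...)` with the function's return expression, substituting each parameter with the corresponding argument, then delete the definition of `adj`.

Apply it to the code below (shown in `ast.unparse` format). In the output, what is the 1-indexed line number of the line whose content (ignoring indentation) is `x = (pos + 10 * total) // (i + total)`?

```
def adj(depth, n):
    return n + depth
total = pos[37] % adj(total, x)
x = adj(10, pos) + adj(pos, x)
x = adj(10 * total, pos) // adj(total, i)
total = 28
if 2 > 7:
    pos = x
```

3

Transformed code:
total = pos[37] % (x + total)
x = pos + 10 + (x + pos)
x = (pos + 10 * total) // (i + total)
total = 28
if 2 > 7:
    pos = x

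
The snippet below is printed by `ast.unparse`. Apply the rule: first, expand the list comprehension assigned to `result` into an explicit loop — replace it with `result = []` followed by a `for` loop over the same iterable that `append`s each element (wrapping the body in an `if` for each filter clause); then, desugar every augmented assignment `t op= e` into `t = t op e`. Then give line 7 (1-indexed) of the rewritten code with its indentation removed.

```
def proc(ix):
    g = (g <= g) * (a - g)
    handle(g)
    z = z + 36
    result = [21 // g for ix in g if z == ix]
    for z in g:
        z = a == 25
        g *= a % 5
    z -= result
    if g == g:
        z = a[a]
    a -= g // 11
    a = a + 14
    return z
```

Transformed code:
def proc(ix):
    g = (g <= g) * (a - g)
    handle(g)
    z = z + 36
    result = []
    for ix in g:
        if z == ix:
            result.append(21 // g)
    for z in g:
        z = a == 25
        g = g * (a % 5)
    z = z - result
    if g == g:
        z = a[a]
    a = a - g // 11
    a = a + 14
    return z

if z == ix:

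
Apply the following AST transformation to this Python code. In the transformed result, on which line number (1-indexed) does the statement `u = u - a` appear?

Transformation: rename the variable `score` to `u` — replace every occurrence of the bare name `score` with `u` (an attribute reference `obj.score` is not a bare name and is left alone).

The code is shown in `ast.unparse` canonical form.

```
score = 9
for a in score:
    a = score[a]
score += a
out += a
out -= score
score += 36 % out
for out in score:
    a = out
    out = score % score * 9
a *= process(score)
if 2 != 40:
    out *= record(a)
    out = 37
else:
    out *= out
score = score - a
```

Transformed code:
u = 9
for a in u:
    a = u[a]
u += a
out += a
out -= u
u += 36 % out
for out in u:
    a = out
    out = u % u * 9
a *= process(u)
if 2 != 40:
    out *= record(a)
    out = 37
else:
    out *= out
u = u - a

17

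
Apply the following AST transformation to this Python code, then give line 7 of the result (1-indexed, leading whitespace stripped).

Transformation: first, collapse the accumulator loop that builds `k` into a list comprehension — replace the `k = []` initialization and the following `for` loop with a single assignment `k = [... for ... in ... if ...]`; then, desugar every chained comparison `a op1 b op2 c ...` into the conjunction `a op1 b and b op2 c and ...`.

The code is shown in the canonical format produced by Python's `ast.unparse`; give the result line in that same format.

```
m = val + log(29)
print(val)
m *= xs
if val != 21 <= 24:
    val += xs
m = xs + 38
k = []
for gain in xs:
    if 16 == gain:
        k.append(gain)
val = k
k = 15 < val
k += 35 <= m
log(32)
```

k = [gain for gain in xs if 16 == gain]

Transformed code:
m = val + log(29)
print(val)
m *= xs
if val != 21 and 21 <= 24:
    val += xs
m = xs + 38
k = [gain for gain in xs if 16 == gain]
val = k
k = 15 < val
k += 35 <= m
log(32)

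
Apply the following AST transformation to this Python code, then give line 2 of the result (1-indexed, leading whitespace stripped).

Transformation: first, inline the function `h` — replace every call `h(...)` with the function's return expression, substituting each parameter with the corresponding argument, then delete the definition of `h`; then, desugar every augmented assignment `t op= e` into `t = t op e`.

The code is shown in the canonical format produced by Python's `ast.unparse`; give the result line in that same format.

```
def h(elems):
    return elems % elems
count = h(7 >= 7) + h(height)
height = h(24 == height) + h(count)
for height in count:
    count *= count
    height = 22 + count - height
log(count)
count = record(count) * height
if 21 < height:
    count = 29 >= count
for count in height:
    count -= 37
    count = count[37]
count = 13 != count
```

height = (24 == height) % (24 == height) + count % count

Transformed code:
count = (7 >= 7) % (7 >= 7) + height % height
height = (24 == height) % (24 == height) + count % count
for height in count:
    count = count * count
    height = 22 + count - height
log(count)
count = record(count) * height
if 21 < height:
    count = 29 >= count
for count in height:
    count = count - 37
    count = count[37]
count = 13 != count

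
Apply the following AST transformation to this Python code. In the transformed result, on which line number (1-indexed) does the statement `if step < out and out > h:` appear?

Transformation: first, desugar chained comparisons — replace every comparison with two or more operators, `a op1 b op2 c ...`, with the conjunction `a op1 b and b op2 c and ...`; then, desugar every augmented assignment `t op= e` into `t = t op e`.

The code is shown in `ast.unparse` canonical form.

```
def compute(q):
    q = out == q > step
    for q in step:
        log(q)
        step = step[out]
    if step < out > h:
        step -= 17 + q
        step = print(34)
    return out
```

Transformed code:
def compute(q):
    q = out == q and q > step
    for q in step:
        log(q)
        step = step[out]
    if step < out and out > h:
        step = step - (17 + q)
        step = print(34)
    return out

6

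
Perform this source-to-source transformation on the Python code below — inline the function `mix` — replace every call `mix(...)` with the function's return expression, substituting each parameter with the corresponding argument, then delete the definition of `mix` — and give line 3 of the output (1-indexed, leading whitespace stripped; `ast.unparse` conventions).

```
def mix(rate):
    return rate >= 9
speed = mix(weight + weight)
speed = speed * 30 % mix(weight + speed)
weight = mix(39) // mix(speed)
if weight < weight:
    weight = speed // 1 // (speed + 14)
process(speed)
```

Transformed code:
speed = weight + weight >= 9
speed = speed * 30 % (weight + speed >= 9)
weight = (39 >= 9) // (speed >= 9)
if weight < weight:
    weight = speed // 1 // (speed + 14)
process(speed)

weight = (39 >= 9) // (speed >= 9)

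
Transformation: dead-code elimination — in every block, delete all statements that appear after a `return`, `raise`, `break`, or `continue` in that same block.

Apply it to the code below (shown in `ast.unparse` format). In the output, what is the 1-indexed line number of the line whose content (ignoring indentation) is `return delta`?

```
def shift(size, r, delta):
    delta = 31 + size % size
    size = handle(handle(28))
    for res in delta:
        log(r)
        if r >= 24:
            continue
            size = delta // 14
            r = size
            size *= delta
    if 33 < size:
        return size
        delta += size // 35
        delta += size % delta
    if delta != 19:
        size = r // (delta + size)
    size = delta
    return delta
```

Transformed code:
def shift(size, r, delta):
    delta = 31 + size % size
    size = handle(handle(28))
    for res in delta:
        log(r)
        if r >= 24:
            continue
    if 33 < size:
        return size
    if delta != 19:
        size = r // (delta + size)
    size = delta
    return delta

13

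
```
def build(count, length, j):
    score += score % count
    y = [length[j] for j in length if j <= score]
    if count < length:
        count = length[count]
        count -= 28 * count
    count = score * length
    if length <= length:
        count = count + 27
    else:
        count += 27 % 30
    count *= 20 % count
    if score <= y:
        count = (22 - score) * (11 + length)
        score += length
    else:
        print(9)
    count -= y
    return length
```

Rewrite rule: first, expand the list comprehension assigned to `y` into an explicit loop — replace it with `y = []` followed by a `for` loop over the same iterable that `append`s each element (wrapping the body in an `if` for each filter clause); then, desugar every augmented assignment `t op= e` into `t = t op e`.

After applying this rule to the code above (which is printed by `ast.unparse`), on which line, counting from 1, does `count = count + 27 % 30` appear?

14

Transformed code:
def build(count, length, j):
    score = score + score % count
    y = []
    for j in length:
        if j <= score:
            y.append(length[j])
    if count < length:
        count = length[count]
        count = count - 28 * count
    count = score * length
    if length <= length:
        count = count + 27
    else:
        count = count + 27 % 30
    count = count * (20 % count)
    if score <= y:
        count = (22 - score) * (11 + length)
        score = score + length
    else:
        print(9)
    count = count - y
    return length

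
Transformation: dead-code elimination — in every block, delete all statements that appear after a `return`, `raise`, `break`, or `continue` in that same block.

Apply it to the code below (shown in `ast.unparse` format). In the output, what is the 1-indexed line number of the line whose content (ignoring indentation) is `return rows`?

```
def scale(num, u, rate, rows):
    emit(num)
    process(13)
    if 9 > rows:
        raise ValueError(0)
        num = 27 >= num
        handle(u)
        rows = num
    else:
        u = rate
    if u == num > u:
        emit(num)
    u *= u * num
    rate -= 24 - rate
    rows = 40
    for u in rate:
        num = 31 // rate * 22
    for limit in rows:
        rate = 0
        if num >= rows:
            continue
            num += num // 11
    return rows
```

Transformed code:
def scale(num, u, rate, rows):
    emit(num)
    process(13)
    if 9 > rows:
        raise ValueError(0)
    else:
        u = rate
    if u == num > u:
        emit(num)
    u *= u * num
    rate -= 24 - rate
    rows = 40
    for u in rate:
        num = 31 // rate * 22
    for limit in rows:
        rate = 0
        if num >= rows:
            continue
    return rows

19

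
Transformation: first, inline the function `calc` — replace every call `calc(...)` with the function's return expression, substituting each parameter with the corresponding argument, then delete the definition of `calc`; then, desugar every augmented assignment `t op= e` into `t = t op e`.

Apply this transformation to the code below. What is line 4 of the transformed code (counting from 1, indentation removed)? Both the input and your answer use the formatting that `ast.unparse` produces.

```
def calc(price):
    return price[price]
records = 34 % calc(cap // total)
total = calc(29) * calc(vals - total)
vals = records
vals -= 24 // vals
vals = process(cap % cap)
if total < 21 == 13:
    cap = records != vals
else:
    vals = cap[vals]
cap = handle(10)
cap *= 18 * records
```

Transformed code:
records = 34 % (cap // total)[cap // total]
total = 29[29] * (vals - total)[vals - total]
vals = records
vals = vals - 24 // vals
vals = process(cap % cap)
if total < 21 == 13:
    cap = records != vals
else:
    vals = cap[vals]
cap = handle(10)
cap = cap * (18 * records)

vals = vals - 24 // vals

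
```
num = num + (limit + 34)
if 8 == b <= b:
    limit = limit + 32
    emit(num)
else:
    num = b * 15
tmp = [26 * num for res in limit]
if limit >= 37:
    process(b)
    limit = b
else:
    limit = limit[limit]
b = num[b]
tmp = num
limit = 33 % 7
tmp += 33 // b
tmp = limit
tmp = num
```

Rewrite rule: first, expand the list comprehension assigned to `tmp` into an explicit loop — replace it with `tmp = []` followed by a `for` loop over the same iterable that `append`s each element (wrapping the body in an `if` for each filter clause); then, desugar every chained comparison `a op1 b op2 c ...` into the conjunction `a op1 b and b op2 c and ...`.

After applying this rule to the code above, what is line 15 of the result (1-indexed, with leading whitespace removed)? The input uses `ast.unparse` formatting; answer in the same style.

b = num[b]

Transformed code:
num = num + (limit + 34)
if 8 == b and b <= b:
    limit = limit + 32
    emit(num)
else:
    num = b * 15
tmp = []
for res in limit:
    tmp.append(26 * num)
if limit >= 37:
    process(b)
    limit = b
else:
    limit = limit[limit]
b = num[b]
tmp = num
limit = 33 % 7
tmp += 33 // b
tmp = limit
tmp = num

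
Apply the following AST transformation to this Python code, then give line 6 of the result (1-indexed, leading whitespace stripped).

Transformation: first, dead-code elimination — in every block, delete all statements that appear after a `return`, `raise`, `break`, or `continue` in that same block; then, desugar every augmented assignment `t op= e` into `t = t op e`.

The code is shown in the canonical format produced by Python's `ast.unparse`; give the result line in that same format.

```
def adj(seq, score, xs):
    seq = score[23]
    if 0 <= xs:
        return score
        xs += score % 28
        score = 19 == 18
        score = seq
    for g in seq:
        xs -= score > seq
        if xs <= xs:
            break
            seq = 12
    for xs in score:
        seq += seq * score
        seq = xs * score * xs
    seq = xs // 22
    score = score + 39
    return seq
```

xs = xs - (score > seq)

Transformed code:
def adj(seq, score, xs):
    seq = score[23]
    if 0 <= xs:
        return score
    for g in seq:
        xs = xs - (score > seq)
        if xs <= xs:
            break
    for xs in score:
        seq = seq + seq * score
        seq = xs * score * xs
    seq = xs // 22
    score = score + 39
    return seq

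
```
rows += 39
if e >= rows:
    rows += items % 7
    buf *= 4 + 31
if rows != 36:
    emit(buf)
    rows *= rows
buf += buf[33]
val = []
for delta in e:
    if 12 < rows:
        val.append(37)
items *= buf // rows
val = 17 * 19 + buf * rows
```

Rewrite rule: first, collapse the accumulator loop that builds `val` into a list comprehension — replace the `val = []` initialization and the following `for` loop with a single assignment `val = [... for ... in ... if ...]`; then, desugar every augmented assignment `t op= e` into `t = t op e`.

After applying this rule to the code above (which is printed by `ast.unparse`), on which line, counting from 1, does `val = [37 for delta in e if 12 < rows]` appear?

Transformed code:
rows = rows + 39
if e >= rows:
    rows = rows + items % 7
    buf = buf * (4 + 31)
if rows != 36:
    emit(buf)
    rows = rows * rows
buf = buf + buf[33]
val = [37 for delta in e if 12 < rows]
items = items * (buf // rows)
val = 17 * 19 + buf * rows

9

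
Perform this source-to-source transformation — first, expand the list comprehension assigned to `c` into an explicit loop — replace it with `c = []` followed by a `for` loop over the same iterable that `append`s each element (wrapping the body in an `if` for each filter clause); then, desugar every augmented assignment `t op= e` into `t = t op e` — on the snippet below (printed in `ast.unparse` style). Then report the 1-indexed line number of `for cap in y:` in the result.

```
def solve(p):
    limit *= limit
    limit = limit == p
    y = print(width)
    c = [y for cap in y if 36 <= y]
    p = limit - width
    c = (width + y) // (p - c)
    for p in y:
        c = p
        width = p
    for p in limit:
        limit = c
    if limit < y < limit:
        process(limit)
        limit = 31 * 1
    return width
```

Transformed code:
def solve(p):
    limit = limit * limit
    limit = limit == p
    y = print(width)
    c = []
    for cap in y:
        if 36 <= y:
            c.append(y)
    p = limit - width
    c = (width + y) // (p - c)
    for p in y:
        c = p
        width = p
    for p in limit:
        limit = c
    if limit < y < limit:
        process(limit)
        limit = 31 * 1
    return width

6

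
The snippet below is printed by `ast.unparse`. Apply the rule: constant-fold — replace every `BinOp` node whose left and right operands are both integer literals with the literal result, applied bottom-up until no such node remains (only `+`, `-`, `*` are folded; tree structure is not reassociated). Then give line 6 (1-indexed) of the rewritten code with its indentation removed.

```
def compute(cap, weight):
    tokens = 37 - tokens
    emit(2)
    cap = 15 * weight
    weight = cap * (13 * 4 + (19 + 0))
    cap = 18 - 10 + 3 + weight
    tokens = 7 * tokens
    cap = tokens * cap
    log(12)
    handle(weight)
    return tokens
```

Transformed code:
def compute(cap, weight):
    tokens = 37 - tokens
    emit(2)
    cap = 15 * weight
    weight = cap * 71
    cap = 11 + weight
    tokens = 7 * tokens
    cap = tokens * cap
    log(12)
    handle(weight)
    return tokens

cap = 11 + weight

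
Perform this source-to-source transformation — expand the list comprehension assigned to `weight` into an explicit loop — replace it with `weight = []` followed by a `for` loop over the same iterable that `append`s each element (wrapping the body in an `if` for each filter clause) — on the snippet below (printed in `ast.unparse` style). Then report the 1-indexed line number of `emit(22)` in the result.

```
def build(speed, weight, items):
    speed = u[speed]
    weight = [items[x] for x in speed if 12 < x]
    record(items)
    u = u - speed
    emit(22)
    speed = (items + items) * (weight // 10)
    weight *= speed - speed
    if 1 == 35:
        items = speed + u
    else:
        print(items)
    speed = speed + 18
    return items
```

Transformed code:
def build(speed, weight, items):
    speed = u[speed]
    weight = []
    for x in speed:
        if 12 < x:
            weight.append(items[x])
    record(items)
    u = u - speed
    emit(22)
    speed = (items + items) * (weight // 10)
    weight *= speed - speed
    if 1 == 35:
        items = speed + u
    else:
        print(items)
    speed = speed + 18
    return items

9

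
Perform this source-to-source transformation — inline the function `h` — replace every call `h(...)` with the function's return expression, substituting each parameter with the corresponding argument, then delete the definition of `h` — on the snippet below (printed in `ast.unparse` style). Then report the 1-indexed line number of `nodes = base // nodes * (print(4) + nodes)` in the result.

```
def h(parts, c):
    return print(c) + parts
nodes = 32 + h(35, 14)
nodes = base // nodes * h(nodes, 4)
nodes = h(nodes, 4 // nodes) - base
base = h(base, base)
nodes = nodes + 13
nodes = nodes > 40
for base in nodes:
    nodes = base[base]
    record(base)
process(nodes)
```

2

Transformed code:
nodes = 32 + (print(14) + 35)
nodes = base // nodes * (print(4) + nodes)
nodes = print(4 // nodes) + nodes - base
base = print(base) + base
nodes = nodes + 13
nodes = nodes > 40
for base in nodes:
    nodes = base[base]
    record(base)
process(nodes)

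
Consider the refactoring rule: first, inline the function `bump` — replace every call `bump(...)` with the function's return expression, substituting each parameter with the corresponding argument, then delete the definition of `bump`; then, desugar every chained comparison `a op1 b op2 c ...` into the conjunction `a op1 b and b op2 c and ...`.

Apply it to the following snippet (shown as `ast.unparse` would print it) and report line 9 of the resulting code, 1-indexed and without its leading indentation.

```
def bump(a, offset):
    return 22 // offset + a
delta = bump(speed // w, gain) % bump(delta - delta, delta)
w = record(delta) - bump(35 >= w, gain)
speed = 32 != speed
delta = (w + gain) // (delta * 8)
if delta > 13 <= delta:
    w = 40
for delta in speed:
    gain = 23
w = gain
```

Transformed code:
delta = (22 // gain + speed // w) % (22 // delta + (delta - delta))
w = record(delta) - (22 // gain + (35 >= w))
speed = 32 != speed
delta = (w + gain) // (delta * 8)
if delta > 13 and 13 <= delta:
    w = 40
for delta in speed:
    gain = 23
w = gain

w = gain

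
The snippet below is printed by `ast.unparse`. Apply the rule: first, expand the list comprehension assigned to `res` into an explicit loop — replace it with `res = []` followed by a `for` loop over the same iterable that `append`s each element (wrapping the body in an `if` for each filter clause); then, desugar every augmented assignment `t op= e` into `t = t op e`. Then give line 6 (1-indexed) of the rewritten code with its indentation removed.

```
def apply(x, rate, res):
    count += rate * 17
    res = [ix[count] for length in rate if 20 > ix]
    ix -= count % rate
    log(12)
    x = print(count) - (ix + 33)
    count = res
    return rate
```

Transformed code:
def apply(x, rate, res):
    count = count + rate * 17
    res = []
    for length in rate:
        if 20 > ix:
            res.append(ix[count])
    ix = ix - count % rate
    log(12)
    x = print(count) - (ix + 33)
    count = res
    return rate

res.append(ix[count])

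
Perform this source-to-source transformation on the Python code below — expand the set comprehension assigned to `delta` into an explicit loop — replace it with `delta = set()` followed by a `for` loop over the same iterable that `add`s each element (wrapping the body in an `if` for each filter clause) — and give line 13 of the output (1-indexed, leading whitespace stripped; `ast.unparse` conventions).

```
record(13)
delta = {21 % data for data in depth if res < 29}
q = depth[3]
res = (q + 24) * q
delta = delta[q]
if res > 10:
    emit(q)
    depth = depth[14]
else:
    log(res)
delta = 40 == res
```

Transformed code:
record(13)
delta = set()
for data in depth:
    if res < 29:
        delta.add(21 % data)
q = depth[3]
res = (q + 24) * q
delta = delta[q]
if res > 10:
    emit(q)
    depth = depth[14]
else:
    log(res)
delta = 40 == res

log(res)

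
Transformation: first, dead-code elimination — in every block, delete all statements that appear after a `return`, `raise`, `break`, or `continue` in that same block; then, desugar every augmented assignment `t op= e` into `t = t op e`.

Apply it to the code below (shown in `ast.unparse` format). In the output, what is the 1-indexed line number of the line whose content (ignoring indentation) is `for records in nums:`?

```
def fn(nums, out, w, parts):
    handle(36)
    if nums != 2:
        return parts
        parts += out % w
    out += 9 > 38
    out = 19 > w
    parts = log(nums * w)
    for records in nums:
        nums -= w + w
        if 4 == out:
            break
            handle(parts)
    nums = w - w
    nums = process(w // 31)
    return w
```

Transformed code:
def fn(nums, out, w, parts):
    handle(36)
    if nums != 2:
        return parts
    out = out + (9 > 38)
    out = 19 > w
    parts = log(nums * w)
    for records in nums:
        nums = nums - (w + w)
        if 4 == out:
            break
    nums = w - w
    nums = process(w // 31)
    return w

8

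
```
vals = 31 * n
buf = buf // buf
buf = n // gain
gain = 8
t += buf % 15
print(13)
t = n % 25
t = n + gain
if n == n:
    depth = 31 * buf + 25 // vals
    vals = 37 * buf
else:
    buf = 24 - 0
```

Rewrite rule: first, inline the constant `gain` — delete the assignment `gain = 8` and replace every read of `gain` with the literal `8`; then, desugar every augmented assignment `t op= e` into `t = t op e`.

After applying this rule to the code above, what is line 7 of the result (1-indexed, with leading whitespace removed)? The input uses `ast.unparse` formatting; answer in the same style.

t = n + 8

Transformed code:
vals = 31 * n
buf = buf // buf
buf = n // 8
t = t + buf % 15
print(13)
t = n % 25
t = n + 8
if n == n:
    depth = 31 * buf + 25 // vals
    vals = 37 * buf
else:
    buf = 24 - 0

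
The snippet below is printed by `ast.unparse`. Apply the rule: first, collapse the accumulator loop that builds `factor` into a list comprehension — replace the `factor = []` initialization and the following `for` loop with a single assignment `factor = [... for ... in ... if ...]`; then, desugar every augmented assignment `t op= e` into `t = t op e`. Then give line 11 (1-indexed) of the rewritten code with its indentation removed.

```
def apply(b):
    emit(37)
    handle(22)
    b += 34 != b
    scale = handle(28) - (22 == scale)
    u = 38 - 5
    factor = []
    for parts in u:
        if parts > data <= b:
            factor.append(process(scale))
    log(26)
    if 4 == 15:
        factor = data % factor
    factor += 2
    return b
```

factor = factor + 2

Transformed code:
def apply(b):
    emit(37)
    handle(22)
    b = b + (34 != b)
    scale = handle(28) - (22 == scale)
    u = 38 - 5
    factor = [process(scale) for parts in u if parts > data <= b]
    log(26)
    if 4 == 15:
        factor = data % factor
    factor = factor + 2
    return b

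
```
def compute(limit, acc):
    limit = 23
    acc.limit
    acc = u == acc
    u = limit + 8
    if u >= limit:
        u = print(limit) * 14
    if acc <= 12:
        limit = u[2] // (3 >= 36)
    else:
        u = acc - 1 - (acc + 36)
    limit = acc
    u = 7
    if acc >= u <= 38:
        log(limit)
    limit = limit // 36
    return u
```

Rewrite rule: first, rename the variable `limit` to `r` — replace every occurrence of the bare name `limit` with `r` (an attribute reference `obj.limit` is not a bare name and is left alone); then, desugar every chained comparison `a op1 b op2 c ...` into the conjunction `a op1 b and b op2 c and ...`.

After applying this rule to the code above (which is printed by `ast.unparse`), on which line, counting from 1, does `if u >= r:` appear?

Transformed code:
def compute(r, acc):
    r = 23
    acc.limit
    acc = u == acc
    u = r + 8
    if u >= r:
        u = print(r) * 14
    if acc <= 12:
        r = u[2] // (3 >= 36)
    else:
        u = acc - 1 - (acc + 36)
    r = acc
    u = 7
    if acc >= u and u <= 38:
        log(r)
    r = r // 36
    return u

6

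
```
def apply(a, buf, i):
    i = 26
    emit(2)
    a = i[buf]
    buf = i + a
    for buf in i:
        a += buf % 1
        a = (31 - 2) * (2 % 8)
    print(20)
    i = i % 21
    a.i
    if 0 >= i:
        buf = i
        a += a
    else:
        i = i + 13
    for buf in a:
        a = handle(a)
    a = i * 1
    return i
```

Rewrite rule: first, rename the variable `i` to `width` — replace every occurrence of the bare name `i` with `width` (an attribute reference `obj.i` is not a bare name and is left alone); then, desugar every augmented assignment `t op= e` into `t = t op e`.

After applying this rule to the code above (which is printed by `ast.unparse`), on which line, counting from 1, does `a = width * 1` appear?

Transformed code:
def apply(a, buf, width):
    width = 26
    emit(2)
    a = width[buf]
    buf = width + a
    for buf in width:
        a = a + buf % 1
        a = (31 - 2) * (2 % 8)
    print(20)
    width = width % 21
    a.i
    if 0 >= width:
        buf = width
        a = a + a
    else:
        width = width + 13
    for buf in a:
        a = handle(a)
    a = width * 1
    return width

19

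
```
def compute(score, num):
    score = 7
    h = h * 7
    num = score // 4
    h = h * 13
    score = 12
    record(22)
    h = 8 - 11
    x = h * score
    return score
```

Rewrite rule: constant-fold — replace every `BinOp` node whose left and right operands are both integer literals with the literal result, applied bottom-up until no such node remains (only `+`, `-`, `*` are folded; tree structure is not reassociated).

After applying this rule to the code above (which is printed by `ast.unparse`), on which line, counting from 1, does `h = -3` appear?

8

Transformed code:
def compute(score, num):
    score = 7
    h = h * 7
    num = score // 4
    h = h * 13
    score = 12
    record(22)
    h = -3
    x = h * score
    return score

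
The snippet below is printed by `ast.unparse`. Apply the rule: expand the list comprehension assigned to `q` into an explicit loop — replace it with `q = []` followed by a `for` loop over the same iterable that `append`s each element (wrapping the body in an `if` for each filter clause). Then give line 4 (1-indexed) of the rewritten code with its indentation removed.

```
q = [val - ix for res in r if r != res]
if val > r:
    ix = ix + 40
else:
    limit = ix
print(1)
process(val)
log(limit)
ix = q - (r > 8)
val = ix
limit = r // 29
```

q.append(val - ix)

Transformed code:
q = []
for res in r:
    if r != res:
        q.append(val - ix)
if val > r:
    ix = ix + 40
else:
    limit = ix
print(1)
process(val)
log(limit)
ix = q - (r > 8)
val = ix
limit = r // 29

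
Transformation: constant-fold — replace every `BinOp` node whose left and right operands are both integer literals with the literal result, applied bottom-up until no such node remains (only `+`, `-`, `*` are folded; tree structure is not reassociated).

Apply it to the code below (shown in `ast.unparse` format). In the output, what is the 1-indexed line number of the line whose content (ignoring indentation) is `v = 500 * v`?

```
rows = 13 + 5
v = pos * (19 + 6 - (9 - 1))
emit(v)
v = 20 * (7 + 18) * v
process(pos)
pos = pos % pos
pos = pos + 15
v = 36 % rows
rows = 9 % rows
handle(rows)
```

Transformed code:
rows = 18
v = pos * 17
emit(v)
v = 500 * v
process(pos)
pos = pos % pos
pos = pos + 15
v = 36 % rows
rows = 9 % rows
handle(rows)

4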